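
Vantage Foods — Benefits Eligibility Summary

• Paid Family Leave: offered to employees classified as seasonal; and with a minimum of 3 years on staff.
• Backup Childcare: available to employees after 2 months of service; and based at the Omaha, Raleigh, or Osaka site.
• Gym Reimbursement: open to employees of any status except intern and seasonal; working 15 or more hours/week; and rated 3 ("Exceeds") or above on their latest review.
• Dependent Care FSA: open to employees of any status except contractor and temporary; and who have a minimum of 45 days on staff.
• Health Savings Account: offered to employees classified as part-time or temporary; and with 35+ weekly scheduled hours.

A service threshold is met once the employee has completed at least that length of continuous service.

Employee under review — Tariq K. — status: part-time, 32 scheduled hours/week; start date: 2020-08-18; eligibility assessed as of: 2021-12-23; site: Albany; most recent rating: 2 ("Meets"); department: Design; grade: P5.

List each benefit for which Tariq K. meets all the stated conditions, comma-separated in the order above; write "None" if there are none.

Service from 2020-08-18 to 2021-12-23: 492 days.
Paid Family Leave — status part-time ✗ (requires seasonal) → not eligible.
Backup Childcare — service 492 days ≥ 2 months (≈60 days) ✓; site Albany ✗ (not Omaha, Raleigh, or Osaka) → not eligible.
Gym Reimbursement — status part-time ✓ (not excluded); 32 hrs/wk ≥ 15 ✓; rating 2 < 3 ✗ → not eligible.
Dependent Care FSA — status part-time ✓ (not excluded); service 492 days ≥ 45 days ✓ → eligible.
Health Savings Account — status part-time ✓; 32 hrs/wk < 35 ✗ → not eligible.

Dependent Care FSA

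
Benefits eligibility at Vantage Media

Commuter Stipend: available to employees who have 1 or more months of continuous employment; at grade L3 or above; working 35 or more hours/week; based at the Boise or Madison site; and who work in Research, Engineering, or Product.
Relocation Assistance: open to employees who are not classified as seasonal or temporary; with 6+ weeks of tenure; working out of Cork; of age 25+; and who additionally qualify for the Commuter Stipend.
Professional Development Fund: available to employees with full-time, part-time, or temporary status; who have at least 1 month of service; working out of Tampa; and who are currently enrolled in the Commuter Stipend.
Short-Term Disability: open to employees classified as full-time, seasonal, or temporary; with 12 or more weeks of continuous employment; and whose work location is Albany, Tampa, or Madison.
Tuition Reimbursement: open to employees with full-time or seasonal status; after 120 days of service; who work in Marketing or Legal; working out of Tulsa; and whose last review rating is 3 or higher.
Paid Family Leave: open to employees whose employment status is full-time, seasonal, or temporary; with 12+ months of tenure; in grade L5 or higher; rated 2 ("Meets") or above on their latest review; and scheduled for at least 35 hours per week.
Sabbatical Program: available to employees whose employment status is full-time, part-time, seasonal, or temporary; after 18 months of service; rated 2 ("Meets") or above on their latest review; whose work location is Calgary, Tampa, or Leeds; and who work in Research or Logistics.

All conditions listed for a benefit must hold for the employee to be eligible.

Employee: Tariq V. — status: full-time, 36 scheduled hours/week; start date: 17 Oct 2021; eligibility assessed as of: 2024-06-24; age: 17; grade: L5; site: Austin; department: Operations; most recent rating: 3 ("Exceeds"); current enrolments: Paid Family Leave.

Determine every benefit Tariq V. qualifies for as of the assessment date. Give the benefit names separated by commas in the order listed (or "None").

Paid Family Leave

Service from 17 Oct 2021 to 2024-06-24: 981 days.
Commuter Stipend — service 981 days ≥ 1 month (≈30 days) ✓; grade L5 ≥ L3 ✓; 36 hrs/wk ≥ 35 ✓; site Austin ✗ (not Boise or Madison) → not eligible.
Relocation Assistance — status full-time ✓ (not excluded); service 981 days ≥ 6 weeks (≈42 days) ✓; site Austin ✗ (not Cork) → not eligible.
Professional Development Fund — status full-time ✓; service 981 days ≥ 1 month (≈30 days) ✓; site Austin ✗ (not Tampa) → not eligible.
Short-Term Disability — status full-time ✓; service 981 days ≥ 12 weeks (≈84 days) ✓; site Austin ✗ (not Albany, Tampa, or Madison) → not eligible.
Tuition Reimbursement — status full-time ✓; service 981 days ≥ 120 days ✓; dept Operations ✗ → not eligible.
Paid Family Leave — status full-time ✓; service 981 days ≥ 12 months (≈360 days) ✓; grade L5 ≥ L5 ✓; rating 3 ≥ 2 ✓; 36 hrs/wk ≥ 35 ✓ → eligible.
Sabbatical Program — status full-time ✓; service 981 days ≥ 18 months (≈540 days) ✓; rating 3 ≥ 2 ✓; site Austin ✗ (not Calgary, Tampa, or Leeds) → not eligible.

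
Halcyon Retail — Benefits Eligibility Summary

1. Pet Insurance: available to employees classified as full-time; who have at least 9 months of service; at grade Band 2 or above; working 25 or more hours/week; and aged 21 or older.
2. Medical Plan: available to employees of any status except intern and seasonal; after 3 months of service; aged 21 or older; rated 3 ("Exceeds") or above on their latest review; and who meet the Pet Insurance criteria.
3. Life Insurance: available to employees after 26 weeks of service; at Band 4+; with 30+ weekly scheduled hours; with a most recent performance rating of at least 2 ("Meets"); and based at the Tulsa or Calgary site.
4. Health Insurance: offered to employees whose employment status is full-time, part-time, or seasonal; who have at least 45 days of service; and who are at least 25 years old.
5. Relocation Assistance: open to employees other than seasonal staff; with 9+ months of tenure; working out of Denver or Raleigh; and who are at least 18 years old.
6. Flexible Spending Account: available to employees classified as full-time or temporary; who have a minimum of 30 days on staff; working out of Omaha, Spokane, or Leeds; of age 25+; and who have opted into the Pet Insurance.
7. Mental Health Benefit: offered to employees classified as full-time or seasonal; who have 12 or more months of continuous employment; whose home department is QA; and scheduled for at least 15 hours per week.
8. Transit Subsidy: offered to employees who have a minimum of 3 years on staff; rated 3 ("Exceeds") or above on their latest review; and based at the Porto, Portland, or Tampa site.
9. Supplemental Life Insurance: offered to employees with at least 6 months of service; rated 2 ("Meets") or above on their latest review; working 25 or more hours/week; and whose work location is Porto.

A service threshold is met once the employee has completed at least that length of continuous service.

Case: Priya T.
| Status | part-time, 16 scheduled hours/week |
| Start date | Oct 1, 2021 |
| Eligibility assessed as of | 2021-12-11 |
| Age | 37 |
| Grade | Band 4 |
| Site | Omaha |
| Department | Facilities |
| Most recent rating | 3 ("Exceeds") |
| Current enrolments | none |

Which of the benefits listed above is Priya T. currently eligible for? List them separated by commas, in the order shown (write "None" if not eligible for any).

Service from Oct 1, 2021 to 2021-12-11: 71 days.
Pet Insurance — status part-time ✗ (requires full-time) → not eligible.
Medical Plan — status part-time ✓ (not excluded); service 71 days < 3 months (≈90 days) ✗ → not eligible.
Life Insurance — service 71 days < 26 weeks (≈182 days) ✗ → not eligible.
Health Insurance — status part-time ✓; service 71 days ≥ 45 days ✓; age 37 ≥ 25 ✓ → eligible.
Relocation Assistance — status part-time ✓ (not excluded); service 71 days < 9 months (≈270 days) ✗ → not eligible.
Flexible Spending Account — status part-time ✗ (requires full-time or temporary) → not eligible.
Mental Health Benefit — status part-time ✗ (requires full-time or seasonal) → not eligible.
Transit Subsidy — service 71 days < 3 years (≈1095 days) ✗ → not eligible.
Supplemental Life Insurance — service 71 days < 6 months (≈180 days) ✗ → not eligible.

Health Insurance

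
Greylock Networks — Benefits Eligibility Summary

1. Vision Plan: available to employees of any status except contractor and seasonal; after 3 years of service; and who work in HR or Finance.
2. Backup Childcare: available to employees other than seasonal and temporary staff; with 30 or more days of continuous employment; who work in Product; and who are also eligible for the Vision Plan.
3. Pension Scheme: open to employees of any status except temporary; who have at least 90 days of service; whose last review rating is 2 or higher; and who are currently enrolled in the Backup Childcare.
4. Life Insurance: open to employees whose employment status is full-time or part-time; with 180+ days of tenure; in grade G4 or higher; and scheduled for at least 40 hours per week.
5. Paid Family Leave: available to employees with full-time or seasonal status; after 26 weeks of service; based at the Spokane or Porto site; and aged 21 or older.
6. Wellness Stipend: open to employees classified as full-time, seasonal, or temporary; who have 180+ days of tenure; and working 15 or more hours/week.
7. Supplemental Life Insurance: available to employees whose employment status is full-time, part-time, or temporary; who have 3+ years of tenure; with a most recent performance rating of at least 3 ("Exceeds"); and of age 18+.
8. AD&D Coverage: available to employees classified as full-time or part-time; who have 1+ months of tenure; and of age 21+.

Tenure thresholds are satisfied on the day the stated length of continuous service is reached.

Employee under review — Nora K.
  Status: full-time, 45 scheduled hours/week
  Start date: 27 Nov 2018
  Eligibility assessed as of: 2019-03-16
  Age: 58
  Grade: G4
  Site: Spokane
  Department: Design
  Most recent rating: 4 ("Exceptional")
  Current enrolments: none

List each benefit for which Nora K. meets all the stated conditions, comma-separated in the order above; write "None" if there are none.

AD&D Coverage

Service from 27 Nov 2018 to 2019-03-16: 109 days.
Vision Plan — status full-time ✓ (not excluded); service 109 days < 3 years (≈1095 days) ✗ → not eligible.
Backup Childcare — status full-time ✓ (not excluded); service 109 days ≥ 30 days ✓; dept Design ✗ → not eligible.
Pension Scheme — status full-time ✓ (not excluded); service 109 days ≥ 90 days ✓; rating 4 ≥ 2 ✓; not enrolled in Backup Childcare ✗ → not eligible.
Life Insurance — status full-time ✓; service 109 days < 180 days ✗ → not eligible.
Paid Family Leave — status full-time ✓; service 109 days < 26 weeks (≈182 days) ✗ → not eligible.
Wellness Stipend — status full-time ✓; service 109 days < 180 days ✗ → not eligible.
Supplemental Life Insurance — status full-time ✓; service 109 days < 3 years (≈1095 days) ✗ → not eligible.
AD&D Coverage — status full-time ✓; service 109 days ≥ 1 month (≈30 days) ✓; age 58 ≥ 21 ✓ → eligible.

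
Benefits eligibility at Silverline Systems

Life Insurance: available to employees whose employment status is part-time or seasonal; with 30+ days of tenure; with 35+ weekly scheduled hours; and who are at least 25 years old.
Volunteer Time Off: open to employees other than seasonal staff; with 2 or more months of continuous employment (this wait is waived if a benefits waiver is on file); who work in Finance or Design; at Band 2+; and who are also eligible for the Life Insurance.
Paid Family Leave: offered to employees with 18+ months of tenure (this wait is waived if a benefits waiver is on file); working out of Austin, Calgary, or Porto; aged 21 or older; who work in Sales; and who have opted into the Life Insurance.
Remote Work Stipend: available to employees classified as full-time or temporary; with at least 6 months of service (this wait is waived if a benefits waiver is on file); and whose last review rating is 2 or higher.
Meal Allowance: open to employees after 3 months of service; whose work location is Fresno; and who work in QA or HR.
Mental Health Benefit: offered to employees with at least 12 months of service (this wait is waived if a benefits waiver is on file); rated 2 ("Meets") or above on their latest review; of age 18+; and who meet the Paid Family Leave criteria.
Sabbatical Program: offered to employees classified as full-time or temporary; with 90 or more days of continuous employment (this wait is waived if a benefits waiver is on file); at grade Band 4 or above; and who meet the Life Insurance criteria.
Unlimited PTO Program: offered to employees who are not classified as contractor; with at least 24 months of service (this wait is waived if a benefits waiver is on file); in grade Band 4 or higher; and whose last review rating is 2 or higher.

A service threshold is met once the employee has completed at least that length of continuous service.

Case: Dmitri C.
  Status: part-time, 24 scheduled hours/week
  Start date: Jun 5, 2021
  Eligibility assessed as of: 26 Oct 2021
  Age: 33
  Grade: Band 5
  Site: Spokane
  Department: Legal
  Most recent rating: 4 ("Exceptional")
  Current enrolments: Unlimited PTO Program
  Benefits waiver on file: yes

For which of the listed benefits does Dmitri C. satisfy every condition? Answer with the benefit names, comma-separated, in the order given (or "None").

Unlimited PTO Program

Service from Jun 5, 2021 to 26 Oct 2021: 143 days.
Life Insurance — status part-time ✓; service 143 days ≥ 30 days ✓; 24 hrs/wk < 35 ✗ → not eligible.
Volunteer Time Off — status part-time ✓ (not excluded); benefits waiver on file ✓; dept Legal ✗ → not eligible.
Paid Family Leave — benefits waiver on file ✓; site Spokane ✗ (not Austin, Calgary, or Porto) → not eligible.
Remote Work Stipend — status part-time ✗ (requires full-time or temporary) → not eligible.
Meal Allowance — service 143 days ≥ 3 months (≈90 days) ✓; site Spokane ✗ (not Fresno) → not eligible.
Mental Health Benefit — benefits waiver on file ✓; rating 4 ≥ 2 ✓; age 33 ≥ 18 ✓; not eligible for Paid Family Leave ✗ → not eligible.
Sabbatical Program — status part-time ✗ (requires full-time or temporary) → not eligible.
Unlimited PTO Program — status part-time ✓ (not excluded); benefits waiver on file ✓; grade Band 5 ≥ Band 4 ✓; rating 4 ≥ 2 ✓ → eligible.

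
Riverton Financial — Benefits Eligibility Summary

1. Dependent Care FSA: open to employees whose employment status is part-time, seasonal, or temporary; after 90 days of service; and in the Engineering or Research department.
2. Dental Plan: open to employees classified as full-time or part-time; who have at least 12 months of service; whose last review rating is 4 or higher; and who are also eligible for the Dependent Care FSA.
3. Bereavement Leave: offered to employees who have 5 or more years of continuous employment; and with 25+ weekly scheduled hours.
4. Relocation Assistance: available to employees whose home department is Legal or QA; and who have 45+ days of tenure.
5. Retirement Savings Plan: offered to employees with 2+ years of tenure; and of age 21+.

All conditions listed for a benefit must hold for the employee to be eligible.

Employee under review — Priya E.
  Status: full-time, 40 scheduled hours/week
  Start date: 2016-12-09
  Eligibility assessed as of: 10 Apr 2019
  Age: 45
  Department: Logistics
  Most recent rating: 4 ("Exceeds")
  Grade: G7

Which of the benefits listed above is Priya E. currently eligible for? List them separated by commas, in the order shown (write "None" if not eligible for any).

Service from 2016-12-09 to 10 Apr 2019: 852 days.
Dependent Care FSA — status full-time ✗ (requires part-time, seasonal, or temporary) → not eligible.
Dental Plan — status full-time ✓; service 852 days ≥ 12 months (≈360 days) ✓; rating 4 ≥ 4 ✓; not eligible for Dependent Care FSA ✗ → not eligible.
Bereavement Leave — service 852 days < 5 years (≈1825 days) ✗ → not eligible.
Relocation Assistance — dept Logistics ✗ → not eligible.
Retirement Savings Plan — service 852 days ≥ 2 years (≈730 days) ✓; age 45 ≥ 21 ✓ → eligible.

Retirement Savings Plan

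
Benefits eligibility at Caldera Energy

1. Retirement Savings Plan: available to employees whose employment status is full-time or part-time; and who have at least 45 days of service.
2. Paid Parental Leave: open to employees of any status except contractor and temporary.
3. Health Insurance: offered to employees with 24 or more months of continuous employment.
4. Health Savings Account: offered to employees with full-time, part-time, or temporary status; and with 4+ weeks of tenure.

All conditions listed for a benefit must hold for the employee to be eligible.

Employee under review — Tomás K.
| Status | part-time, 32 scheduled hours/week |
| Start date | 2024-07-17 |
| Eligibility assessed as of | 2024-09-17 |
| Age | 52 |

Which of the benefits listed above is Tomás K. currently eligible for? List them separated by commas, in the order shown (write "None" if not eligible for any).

Retirement Savings Plan, Paid Parental Leave, Health Savings Account

Service from 2024-07-17 to 2024-09-17: 62 days.
Retirement Savings Plan — status part-time ✓; service 62 days ≥ 45 days ✓ → eligible.
Paid Parental Leave — status part-time ✓ (not excluded) → eligible.
Health Insurance — service 62 days < 24 months (≈720 days) ✗ → not eligible.
Health Savings Account — status part-time ✓; service 62 days ≥ 4 weeks (≈28 days) ✓ → eligible.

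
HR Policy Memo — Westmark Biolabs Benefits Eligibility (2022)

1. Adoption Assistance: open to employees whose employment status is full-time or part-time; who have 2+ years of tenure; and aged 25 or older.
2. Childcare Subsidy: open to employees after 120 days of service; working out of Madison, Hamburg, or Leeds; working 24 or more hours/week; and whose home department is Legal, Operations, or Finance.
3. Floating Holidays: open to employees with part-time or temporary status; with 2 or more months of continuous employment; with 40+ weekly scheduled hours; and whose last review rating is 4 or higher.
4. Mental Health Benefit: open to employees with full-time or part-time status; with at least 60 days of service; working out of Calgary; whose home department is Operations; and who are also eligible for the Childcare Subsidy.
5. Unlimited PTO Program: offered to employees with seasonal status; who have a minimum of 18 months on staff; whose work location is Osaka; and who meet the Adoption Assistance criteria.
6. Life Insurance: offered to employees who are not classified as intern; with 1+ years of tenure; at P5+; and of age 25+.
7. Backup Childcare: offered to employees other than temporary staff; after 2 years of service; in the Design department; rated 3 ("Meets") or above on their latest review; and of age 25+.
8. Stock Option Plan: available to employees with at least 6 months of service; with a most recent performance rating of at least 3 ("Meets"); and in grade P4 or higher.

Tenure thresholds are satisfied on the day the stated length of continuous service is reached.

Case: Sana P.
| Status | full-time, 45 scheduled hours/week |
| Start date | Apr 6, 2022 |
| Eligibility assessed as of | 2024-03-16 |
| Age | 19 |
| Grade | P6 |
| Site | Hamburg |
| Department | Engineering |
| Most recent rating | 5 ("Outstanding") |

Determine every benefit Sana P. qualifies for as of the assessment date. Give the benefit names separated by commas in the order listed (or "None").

Service from Apr 6, 2022 to 2024-03-16: 710 days.
Adoption Assistance — status full-time ✓; service 710 days < 2 years (≈730 days) ✗ → not eligible.
Childcare Subsidy — service 710 days ≥ 120 days ✓; site Hamburg ✓; 45 hrs/wk ≥ 24 ✓; dept Engineering ✗ → not eligible.
Floating Holidays — status full-time ✗ (requires part-time or temporary) → not eligible.
Mental Health Benefit — status full-time ✓; service 710 days ≥ 60 days ✓; site Hamburg ✗ (not Calgary) → not eligible.
Unlimited PTO Program — status full-time ✗ (requires seasonal) → not eligible.
Life Insurance — status full-time ✓ (not excluded); service 710 days ≥ 1 year (≈365 days) ✓; grade P6 ≥ P5 ✓; age 19 < 25 ✗ → not eligible.
Backup Childcare — status full-time ✓ (not excluded); service 710 days < 2 years (≈730 days) ✗ → not eligible.
Stock Option Plan — service 710 days ≥ 6 months (≈180 days) ✓; rating 5 ≥ 3 ✓; grade P6 ≥ P4 ✓ → eligible.

Stock Option Plan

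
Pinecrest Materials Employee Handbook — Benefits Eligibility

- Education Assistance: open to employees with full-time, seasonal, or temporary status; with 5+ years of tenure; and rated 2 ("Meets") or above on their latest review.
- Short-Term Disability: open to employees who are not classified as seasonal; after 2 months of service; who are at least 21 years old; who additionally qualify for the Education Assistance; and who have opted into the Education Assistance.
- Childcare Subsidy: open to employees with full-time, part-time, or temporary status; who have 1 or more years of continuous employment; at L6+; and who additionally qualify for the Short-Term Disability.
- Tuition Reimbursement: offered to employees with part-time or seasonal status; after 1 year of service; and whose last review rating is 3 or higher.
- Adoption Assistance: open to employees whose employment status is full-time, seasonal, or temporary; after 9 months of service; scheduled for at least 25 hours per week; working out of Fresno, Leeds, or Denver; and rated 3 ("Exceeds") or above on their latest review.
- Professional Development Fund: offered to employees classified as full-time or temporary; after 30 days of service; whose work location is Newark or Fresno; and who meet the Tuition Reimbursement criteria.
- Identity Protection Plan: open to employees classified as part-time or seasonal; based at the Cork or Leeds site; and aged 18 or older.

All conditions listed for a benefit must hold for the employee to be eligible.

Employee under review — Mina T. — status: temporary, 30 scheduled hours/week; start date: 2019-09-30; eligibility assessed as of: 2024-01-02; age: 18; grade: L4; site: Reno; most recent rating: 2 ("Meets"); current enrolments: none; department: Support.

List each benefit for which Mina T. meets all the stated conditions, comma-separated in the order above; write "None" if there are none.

None

Service from 2019-09-30 to 2024-01-02: 1555 days.
Education Assistance — status temporary ✓; service 1555 days < 5 years (≈1825 days) ✗ → not eligible.
Short-Term Disability — status temporary ✓ (not excluded); service 1555 days ≥ 2 months (≈60 days) ✓; age 18 < 21 ✗ → not eligible.
Childcare Subsidy — status temporary ✓; service 1555 days ≥ 1 year (≈365 days) ✓; grade L4 < L6 ✗ → not eligible.
Tuition Reimbursement — status temporary ✗ (requires part-time or seasonal) → not eligible.
Adoption Assistance — status temporary ✓; service 1555 days ≥ 9 months (≈270 days) ✓; 30 hrs/wk ≥ 25 ✓; site Reno ✗ (not Fresno, Leeds, or Denver) → not eligible.
Professional Development Fund — status temporary ✓; service 1555 days ≥ 30 days ✓; site Reno ✗ (not Newark or Fresno) → not eligible.
Identity Protection Plan — status temporary ✗ (requires part-time or seasonal) → not eligible.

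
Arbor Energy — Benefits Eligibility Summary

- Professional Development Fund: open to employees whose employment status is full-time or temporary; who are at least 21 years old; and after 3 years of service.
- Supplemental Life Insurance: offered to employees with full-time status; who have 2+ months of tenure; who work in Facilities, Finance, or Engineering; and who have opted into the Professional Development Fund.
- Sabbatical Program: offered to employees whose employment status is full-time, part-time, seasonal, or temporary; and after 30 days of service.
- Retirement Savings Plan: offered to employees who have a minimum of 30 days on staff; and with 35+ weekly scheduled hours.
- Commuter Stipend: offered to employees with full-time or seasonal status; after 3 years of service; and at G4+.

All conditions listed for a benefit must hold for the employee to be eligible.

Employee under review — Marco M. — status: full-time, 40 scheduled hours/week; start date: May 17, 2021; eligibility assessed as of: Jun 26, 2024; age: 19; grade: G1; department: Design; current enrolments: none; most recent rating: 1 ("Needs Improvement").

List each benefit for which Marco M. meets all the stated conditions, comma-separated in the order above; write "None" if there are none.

Sabbatical Program, Retirement Savings Plan

Service from May 17, 2021 to Jun 26, 2024: 1136 days.
Professional Development Fund — status full-time ✓; age 19 < 21 ✗ → not eligible.
Supplemental Life Insurance — status full-time ✓; service 1136 days ≥ 2 months (≈60 days) ✓; dept Design ✗ → not eligible.
Sabbatical Program — status full-time ✓; service 1136 days ≥ 30 days ✓ → eligible.
Retirement Savings Plan — service 1136 days ≥ 30 days ✓; 40 hrs/wk ≥ 35 ✓ → eligible.
Commuter Stipend — status full-time ✓; service 1136 days ≥ 3 years (≈1095 days) ✓; grade G1 < G4 ✗ → not eligible.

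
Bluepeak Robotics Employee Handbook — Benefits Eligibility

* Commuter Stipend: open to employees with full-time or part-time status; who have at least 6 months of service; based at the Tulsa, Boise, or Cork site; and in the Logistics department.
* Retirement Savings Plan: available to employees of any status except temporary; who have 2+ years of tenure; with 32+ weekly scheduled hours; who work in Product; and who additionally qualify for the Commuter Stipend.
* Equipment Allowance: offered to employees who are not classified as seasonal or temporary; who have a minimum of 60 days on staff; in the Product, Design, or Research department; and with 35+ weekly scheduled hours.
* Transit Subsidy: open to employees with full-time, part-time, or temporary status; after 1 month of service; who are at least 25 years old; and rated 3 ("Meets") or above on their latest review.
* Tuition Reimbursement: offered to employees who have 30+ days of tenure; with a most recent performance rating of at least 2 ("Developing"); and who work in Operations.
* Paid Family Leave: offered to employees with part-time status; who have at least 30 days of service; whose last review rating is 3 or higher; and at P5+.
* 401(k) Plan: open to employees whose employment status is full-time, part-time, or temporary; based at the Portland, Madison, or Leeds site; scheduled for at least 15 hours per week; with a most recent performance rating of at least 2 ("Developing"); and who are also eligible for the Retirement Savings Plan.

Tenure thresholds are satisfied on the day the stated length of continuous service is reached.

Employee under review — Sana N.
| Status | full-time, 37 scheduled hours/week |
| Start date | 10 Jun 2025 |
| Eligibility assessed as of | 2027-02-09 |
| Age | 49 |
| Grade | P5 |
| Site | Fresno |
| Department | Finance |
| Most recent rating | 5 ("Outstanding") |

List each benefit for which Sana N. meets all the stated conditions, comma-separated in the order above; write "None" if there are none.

Transit Subsidy

Service from 10 Jun 2025 to 2027-02-09: 609 days.
Commuter Stipend — status full-time ✓; service 609 days ≥ 6 months (≈180 days) ✓; site Fresno ✗ (not Tulsa, Boise, or Cork) → not eligible.
Retirement Savings Plan — status full-time ✓ (not excluded); service 609 days < 2 years (≈730 days) ✗ → not eligible.
Equipment Allowance — status full-time ✓ (not excluded); service 609 days ≥ 60 days ✓; dept Finance ✗ → not eligible.
Transit Subsidy — status full-time ✓; service 609 days ≥ 1 month (≈30 days) ✓; age 49 ≥ 25 ✓; rating 5 ≥ 3 ✓ → eligible.
Tuition Reimbursement — service 609 days ≥ 30 days ✓; rating 5 ≥ 2 ✓; dept Finance ✗ → not eligible.
Paid Family Leave — status full-time ✗ (requires part-time) → not eligible.
401(k) Plan — status full-time ✓; site Fresno ✗ (not Portland, Madison, or Leeds) → not eligible.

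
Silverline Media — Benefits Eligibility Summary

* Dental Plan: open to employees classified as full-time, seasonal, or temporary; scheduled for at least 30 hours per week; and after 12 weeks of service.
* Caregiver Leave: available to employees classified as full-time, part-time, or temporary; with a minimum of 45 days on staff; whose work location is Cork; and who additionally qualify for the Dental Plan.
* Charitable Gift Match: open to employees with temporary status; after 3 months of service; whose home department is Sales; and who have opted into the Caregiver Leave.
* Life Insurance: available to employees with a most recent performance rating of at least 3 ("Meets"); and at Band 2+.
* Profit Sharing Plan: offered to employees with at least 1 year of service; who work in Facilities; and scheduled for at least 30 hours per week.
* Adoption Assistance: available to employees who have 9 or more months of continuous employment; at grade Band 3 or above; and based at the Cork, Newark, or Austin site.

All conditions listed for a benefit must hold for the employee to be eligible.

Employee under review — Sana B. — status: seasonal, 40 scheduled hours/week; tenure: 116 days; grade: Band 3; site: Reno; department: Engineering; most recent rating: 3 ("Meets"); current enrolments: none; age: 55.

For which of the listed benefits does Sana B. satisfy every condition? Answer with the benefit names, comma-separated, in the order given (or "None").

Dental Plan — status seasonal ✓; 40 hrs/wk ≥ 30 ✓; service 116 days ≥ 12 weeks (≈84 days) ✓ → eligible.
Caregiver Leave — status seasonal ✗ (requires full-time, part-time, or temporary) → not eligible.
Charitable Gift Match — status seasonal ✗ (requires temporary) → not eligible.
Life Insurance — rating 3 ≥ 3 ✓; grade Band 3 ≥ Band 2 ✓ → eligible.
Profit Sharing Plan — service 116 days < 1 year (≈365 days) ✗ → not eligible.
Adoption Assistance — service 116 days < 9 months (≈270 days) ✗ → not eligible.

Dental Plan, Life Insurance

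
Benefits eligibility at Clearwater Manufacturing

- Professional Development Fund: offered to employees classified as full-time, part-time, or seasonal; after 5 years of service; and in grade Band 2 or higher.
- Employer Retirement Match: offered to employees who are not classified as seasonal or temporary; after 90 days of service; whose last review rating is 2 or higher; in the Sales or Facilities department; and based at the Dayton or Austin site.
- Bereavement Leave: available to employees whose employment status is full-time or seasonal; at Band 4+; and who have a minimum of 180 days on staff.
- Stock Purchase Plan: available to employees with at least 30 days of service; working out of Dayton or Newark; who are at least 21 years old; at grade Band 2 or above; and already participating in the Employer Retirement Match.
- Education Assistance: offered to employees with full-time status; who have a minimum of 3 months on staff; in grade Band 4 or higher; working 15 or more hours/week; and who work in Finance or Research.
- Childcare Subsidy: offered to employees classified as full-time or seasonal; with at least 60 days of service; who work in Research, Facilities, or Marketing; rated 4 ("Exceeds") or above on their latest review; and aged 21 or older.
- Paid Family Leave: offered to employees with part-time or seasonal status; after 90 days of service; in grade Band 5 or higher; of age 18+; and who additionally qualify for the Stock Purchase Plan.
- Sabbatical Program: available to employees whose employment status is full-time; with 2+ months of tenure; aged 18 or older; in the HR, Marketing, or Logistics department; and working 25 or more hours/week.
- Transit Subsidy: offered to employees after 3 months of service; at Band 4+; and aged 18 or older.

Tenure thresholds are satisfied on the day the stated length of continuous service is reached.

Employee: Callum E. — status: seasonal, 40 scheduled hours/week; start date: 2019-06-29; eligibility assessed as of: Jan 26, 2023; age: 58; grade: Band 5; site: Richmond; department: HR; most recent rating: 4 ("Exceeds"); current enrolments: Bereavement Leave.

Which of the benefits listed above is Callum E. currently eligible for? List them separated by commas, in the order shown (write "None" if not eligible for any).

Bereavement Leave, Transit Subsidy

Service from 2019-06-29 to Jan 26, 2023: 1307 days.
Professional Development Fund — status seasonal ✓; service 1307 days < 5 years (≈1825 days) ✗ → not eligible.
Employer Retirement Match — status seasonal ✗ (excluded) → not eligible.
Bereavement Leave — status seasonal ✓; grade Band 5 ≥ Band 4 ✓; service 1307 days ≥ 180 days ✓ → eligible.
Stock Purchase Plan — service 1307 days ≥ 30 days ✓; site Richmond ✗ (not Dayton or Newark) → not eligible.
Education Assistance — status seasonal ✗ (requires full-time) → not eligible.
Childcare Subsidy — status seasonal ✓; service 1307 days ≥ 60 days ✓; dept HR ✗ → not eligible.
Paid Family Leave — status seasonal ✓; service 1307 days ≥ 90 days ✓; grade Band 5 ≥ Band 5 ✓; age 58 ≥ 18 ✓; not eligible for Stock Purchase Plan ✗ → not eligible.
Sabbatical Program — status seasonal ✗ (requires full-time) → not eligible.
Transit Subsidy — service 1307 days ≥ 3 months (≈90 days) ✓; grade Band 5 ≥ Band 4 ✓; age 58 ≥ 18 ✓ → eligible.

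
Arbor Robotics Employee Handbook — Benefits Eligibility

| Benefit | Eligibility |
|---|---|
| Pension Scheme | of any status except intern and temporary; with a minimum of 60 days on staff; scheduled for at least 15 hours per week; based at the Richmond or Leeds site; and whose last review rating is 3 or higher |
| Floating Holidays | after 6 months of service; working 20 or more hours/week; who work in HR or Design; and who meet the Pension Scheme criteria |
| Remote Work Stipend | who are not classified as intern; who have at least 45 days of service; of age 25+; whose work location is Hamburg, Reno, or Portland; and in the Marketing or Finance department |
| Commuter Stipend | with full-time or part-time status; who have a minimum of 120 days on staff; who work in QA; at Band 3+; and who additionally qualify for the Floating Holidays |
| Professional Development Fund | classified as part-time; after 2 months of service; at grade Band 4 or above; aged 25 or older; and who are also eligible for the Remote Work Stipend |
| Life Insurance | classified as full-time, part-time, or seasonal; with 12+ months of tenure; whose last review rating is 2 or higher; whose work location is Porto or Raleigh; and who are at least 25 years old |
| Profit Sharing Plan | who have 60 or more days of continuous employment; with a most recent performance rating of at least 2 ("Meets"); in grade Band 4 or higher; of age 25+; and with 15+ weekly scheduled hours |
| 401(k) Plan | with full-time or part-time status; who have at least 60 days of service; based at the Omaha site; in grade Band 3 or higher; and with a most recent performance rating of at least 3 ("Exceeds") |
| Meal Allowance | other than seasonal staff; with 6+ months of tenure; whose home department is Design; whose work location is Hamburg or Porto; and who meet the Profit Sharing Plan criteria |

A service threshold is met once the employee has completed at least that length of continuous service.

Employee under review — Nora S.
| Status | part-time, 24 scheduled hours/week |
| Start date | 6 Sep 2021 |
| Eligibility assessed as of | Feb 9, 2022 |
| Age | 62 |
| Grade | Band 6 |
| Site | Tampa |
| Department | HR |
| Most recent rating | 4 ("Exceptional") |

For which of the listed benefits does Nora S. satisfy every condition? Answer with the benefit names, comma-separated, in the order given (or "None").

Profit Sharing Plan

Service from 6 Sep 2021 to Feb 9, 2022: 156 days.
Pension Scheme — status part-time ✓ (not excluded); service 156 days ≥ 60 days ✓; 24 hrs/wk ≥ 15 ✓; site Tampa ✗ (not Richmond or Leeds) → not eligible.
Floating Holidays — service 156 days < 6 months (≈180 days) ✗ → not eligible.
Remote Work Stipend — status part-time ✓ (not excluded); service 156 days ≥ 45 days ✓; age 62 ≥ 25 ✓; site Tampa ✗ (not Hamburg, Reno, or Portland) → not eligible.
Commuter Stipend — status part-time ✓; service 156 days ≥ 120 days ✓; dept HR ✗ → not eligible.
Professional Development Fund — status part-time ✓; service 156 days ≥ 2 months (≈60 days) ✓; grade Band 6 ≥ Band 4 ✓; age 62 ≥ 25 ✓; not eligible for Remote Work Stipend ✗ → not eligible.
Life Insurance — status part-time ✓; service 156 days < 12 months (≈360 days) ✗ → not eligible.
Profit Sharing Plan — service 156 days ≥ 60 days ✓; rating 4 ≥ 2 ✓; grade Band 6 ≥ Band 4 ✓; age 62 ≥ 25 ✓; 24 hrs/wk ≥ 15 ✓ → eligible.
401(k) Plan — status part-time ✓; service 156 days ≥ 60 days ✓; site Tampa ✗ (not Omaha) → not eligible.
Meal Allowance — status part-time ✓ (not excluded); service 156 days < 6 months (≈180 days) ✗ → not eligible.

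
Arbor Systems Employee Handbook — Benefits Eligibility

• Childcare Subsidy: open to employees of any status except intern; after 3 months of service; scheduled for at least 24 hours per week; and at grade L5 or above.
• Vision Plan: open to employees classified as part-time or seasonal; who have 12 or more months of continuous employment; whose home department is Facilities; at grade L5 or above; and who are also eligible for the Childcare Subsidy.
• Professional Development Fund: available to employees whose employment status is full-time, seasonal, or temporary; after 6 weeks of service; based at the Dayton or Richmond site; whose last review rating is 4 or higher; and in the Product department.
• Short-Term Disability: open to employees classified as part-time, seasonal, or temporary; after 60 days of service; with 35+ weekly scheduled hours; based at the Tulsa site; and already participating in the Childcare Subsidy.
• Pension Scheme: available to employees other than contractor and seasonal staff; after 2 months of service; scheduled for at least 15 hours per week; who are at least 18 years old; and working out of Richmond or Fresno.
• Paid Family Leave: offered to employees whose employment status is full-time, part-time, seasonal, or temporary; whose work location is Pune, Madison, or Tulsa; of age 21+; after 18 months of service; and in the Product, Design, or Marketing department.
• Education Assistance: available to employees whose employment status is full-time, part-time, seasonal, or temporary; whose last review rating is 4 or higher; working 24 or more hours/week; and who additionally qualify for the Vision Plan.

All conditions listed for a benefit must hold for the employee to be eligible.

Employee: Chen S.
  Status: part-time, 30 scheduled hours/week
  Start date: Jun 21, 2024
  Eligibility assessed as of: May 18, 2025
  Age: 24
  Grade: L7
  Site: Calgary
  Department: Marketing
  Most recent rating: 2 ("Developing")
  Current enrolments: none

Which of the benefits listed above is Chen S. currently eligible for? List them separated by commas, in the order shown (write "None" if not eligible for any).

Service from Jun 21, 2024 to May 18, 2025: 331 days.
Childcare Subsidy — status part-time ✓ (not excluded); service 331 days ≥ 3 months (≈90 days) ✓; 30 hrs/wk ≥ 24 ✓; grade L7 ≥ L5 ✓ → eligible.
Vision Plan — status part-time ✓; service 331 days < 12 months (≈360 days) ✗ → not eligible.
Professional Development Fund — status part-time ✗ (requires full-time, seasonal, or temporary) → not eligible.
Short-Term Disability — status part-time ✓; service 331 days ≥ 60 days ✓; 30 hrs/wk < 35 ✗ → not eligible.
Pension Scheme — status part-time ✓ (not excluded); service 331 days ≥ 2 months (≈60 days) ✓; 30 hrs/wk ≥ 15 ✓; age 24 ≥ 18 ✓; site Calgary ✗ (not Richmond or Fresno) → not eligible.
Paid Family Leave — status part-time ✓; site Calgary ✗ (not Pune, Madison, or Tulsa) → not eligible.
Education Assistance — status part-time ✓; rating 2 < 4 ✗ → not eligible.

Childcare Subsidy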